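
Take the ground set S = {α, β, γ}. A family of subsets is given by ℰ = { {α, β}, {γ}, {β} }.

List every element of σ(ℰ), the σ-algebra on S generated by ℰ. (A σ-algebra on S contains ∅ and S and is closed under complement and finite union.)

Initial family (5 sets): { ∅, {β}, {γ}, {α, β}, S }.
Iteration 1 (2 new):
  {α, γ}  = complement {β}
  {β, γ}  = {γ} ∪ {β}
  |family| = 7
Iteration 2. New:
  {α}  = complement {β, γ}
  |family| = 8
Iteration 3: no new sets; the family is a σ-algebra.

Hence σ(ℰ) has 8 members: { ∅, {α}, {β}, {γ}, {α, β}, {α, γ}, {β, γ}, S }.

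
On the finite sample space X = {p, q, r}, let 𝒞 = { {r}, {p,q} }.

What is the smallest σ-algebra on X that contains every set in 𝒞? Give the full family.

σ(𝒞) (4 sets): { ∅, {r}, {p,q}, X }

Trace:
Begin from { ∅, {r}, {p,q}, X } (that is, 𝒞 plus ∅ and X).
Step 1: already closed under ᶜ and ∪.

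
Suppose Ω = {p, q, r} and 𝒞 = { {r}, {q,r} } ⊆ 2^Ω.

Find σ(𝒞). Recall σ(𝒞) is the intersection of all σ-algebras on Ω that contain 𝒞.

Begin from { ∅, {r}, {q,r}, Ω } (that is, 𝒞 plus ∅ and Ω).
Pass 1. New:
  {p}  = {q,r}ᶜ
  {p,q}  = {r}ᶜ
  [6 total]
Pass 2 adds 1:
  {p,r}  = {r} ∪ {p}
  [7 total]
Pass 3 (1 new):
  {q}  = {p,r}ᶜ
  [8 total]
Pass 4: closed — nothing new.

Hence σ(𝒞) has 8 members: { ∅, {p}, {q}, {r}, {p,q}, {p,r}, {q,r}, Ω }.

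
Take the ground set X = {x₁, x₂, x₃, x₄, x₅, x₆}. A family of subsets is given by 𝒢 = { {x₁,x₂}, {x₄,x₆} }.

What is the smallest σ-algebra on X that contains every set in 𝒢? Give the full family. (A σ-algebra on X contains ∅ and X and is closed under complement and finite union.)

Answer: σ(𝒢) = { {}, {x₁,x₂}, {x₃,x₅}, {x₄,x₆}, {x₁,x₂,x₃,x₅}, {x₁,x₂,x₄,x₆}, {x₃,x₄,x₅,x₆}, X }

Working:
Start: 𝒢 ∪ {∅, X} = { {}, {x₁,x₂}, {x₄,x₆}, X }.
Iteration 1. New:
  {x₁,x₂,x₃,x₅}  = ᶜ of {x₄,x₆}
  {x₁,x₂,x₄,x₆}  = {x₁,x₂} ∪ {x₄,x₆}
  {x₃,x₄,x₅,x₆}  = ᶜ of {x₁,x₂}
  — 7 sets.
Iteration 2: 1 new —
  {x₃,x₅}  = ᶜ of {x₁,x₂,x₄,x₆}
  — 8 sets.
Iteration 3: already closed under ᶜ and ∪.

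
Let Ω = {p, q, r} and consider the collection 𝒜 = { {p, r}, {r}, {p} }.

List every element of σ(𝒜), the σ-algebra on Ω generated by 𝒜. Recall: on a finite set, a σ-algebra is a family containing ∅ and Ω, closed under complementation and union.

Initial family (5 sets): { ∅, {p}, {r}, {p, r}, Ω }.
Pass 1 adds 3:
  {q}  = {p, r}ᶜ
  {p, q}  = {r}ᶜ
  {q, r}  = {p}ᶜ
  |family| = 8
After Pass 2 the family is unchanged; done.

σ(𝒜) = { ∅, {p}, {q}, {r}, {p, q}, {p, r}, {q, r}, Ω }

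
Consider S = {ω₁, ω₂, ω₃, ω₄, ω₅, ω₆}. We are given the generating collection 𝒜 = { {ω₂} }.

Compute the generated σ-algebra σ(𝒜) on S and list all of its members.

|σ(𝒜)| = 4.  σ(𝒜) = { {}, {ω₂}, {ω₁, ω₃, ω₄, ω₅, ω₆}, S }

Check:
Take S₀ = 𝒜 ∪ {∅, S} = { {}, {ω₂}, S }.
Step 1: 1 new —
  {ω₁, ω₃, ω₄, ω₅, ω₆}  = complement {ω₂}
Step 2: already closed under ᶜ and ∪.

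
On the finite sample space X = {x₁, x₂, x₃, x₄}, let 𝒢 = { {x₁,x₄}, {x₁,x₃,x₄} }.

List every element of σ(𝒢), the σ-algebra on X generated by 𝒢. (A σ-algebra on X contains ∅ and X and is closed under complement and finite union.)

Seed the family with 𝒢 together with ∅ and X: { {}, {x₁,x₄}, {x₁,x₃,x₄}, X }.
Step 1: 2 new —
  {x₂}  = {x₁,x₃,x₄}ᶜ
  {x₂,x₃}  = {x₁,x₄}ᶜ
Step 2: 1 new —
  {x₁,x₂,x₄}  = {x₁,x₄} ∪ {x₂}
Step 3. New:
  {x₃}  = {x₁,x₂,x₄}ᶜ
Step 4: stable.

Therefore σ(𝒢) = { {}, {x₂}, {x₃}, {x₁,x₄}, {x₂,x₃}, {x₁,x₂,x₄}, {x₁,x₃,x₄}, X } (|σ(𝒢)| = 8).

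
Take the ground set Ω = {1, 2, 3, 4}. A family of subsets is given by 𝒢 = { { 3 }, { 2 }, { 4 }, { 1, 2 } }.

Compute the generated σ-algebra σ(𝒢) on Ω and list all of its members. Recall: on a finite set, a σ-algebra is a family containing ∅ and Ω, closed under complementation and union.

Seed the family with 𝒢 together with ∅ and Ω: { ∅, { 2 }, { 3 }, { 4 }, { 1, 2 }, Ω }.
Step 1: 6 new —
  { 2, 3 }  = { 3 } ∪ { 2 }
  { 2, 4 }  = { 4 } ∪ { 2 }
  { 3, 4 }  = complement { 1, 2 }
  { 1, 2, 3 }  = complement { 4 }
  { 1, 2, 4 }  = complement { 3 }
  { 1, 3, 4 }  = complement { 2 }
  — 12 sets.
Step 2: 3 new —
  { 1, 3 }  = complement { 2, 4 }
  { 1, 4 }  = complement { 2, 3 }
  { 2, 3, 4 }  = { 3, 4 } ∪ { 2 }
  — 15 sets.
Step 3: 1 new —
  { 1 }  = complement { 2, 3, 4 }
  — 16 sets.
Step 4: closed — nothing new.

Hence σ(𝒢) has 16 members: { ∅, { 1 }, { 2 }, { 3 }, { 4 }, { 1, 2 }, { 1, 3 }, { 1, 4 }, { 2, 3 }, { 2, 4 }, { 3, 4 }, { 1, 2, 3 }, { 1, 2, 4 }, { 1, 3, 4 }, { 2, 3, 4 }, Ω }.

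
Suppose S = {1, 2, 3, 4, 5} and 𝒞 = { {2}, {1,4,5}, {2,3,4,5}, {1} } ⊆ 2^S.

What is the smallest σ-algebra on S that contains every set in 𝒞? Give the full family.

Begin from { {}, {1}, {2}, {1,4,5}, {2,3,4,5}, S } (that is, 𝒞 plus ∅ and S).
Step 1: 4 new —
  {1,2}  = {2} ∪ {1}
  {2,3}  = ᶜ of {1,4,5}
  {1,2,4,5}  = {1,4,5} ∪ {2}
  {1,3,4,5}  = ᶜ of {2}
  |family| = 10
Step 2: 3 new —
  {3}  = ᶜ of {1,2,4,5}
  {1,2,3}  = {1,2} ∪ {2,3}
  {3,4,5}  = ᶜ of {1,2}
  |family| = 13
Step 3. New:
  {1,3}  = {3} ∪ {1}
  {4,5}  = ᶜ of {1,2,3}
  |family| = 15
Step 4. New:
  {2,4,5}  = ᶜ of {1,3}
  |family| = 16
Step 5: closed — nothing new.

σ(𝒞) = { {}, {1}, {2}, {3}, {1,2}, {1,3}, {2,3}, {4,5}, {1,2,3}, {1,4,5}, {2,4,5}, {3,4,5}, {1,2,4,5}, {1,3,4,5}, {2,3,4,5}, S }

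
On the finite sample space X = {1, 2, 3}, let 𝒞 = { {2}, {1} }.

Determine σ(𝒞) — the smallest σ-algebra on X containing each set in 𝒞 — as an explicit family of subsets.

Initial family (4 sets): { {}, {1}, {2}, X }.
Step 1 adds 3:
  {1, 2}  = {2} ∪ {1}
  {1, 3}  = ᶜ of {2}
  {2, 3}  = ᶜ of {1}
  |family| = 7
Step 2 (1 new):
  {3}  = ᶜ of {1, 2}
  |family| = 8
Step 3: already closed under ᶜ and ∪.

|σ(𝒞)| = 8.  σ(𝒞) = { {}, {1}, {2}, {3}, {1, 2}, {1, 3}, {2, 3}, X }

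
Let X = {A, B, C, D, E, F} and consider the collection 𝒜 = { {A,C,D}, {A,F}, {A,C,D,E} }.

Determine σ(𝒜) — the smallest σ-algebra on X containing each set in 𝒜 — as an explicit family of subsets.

Seed the family with 𝒜 together with ∅ and X: { ∅, {A,F}, {A,C,D}, {A,C,D,E}, X }.
Pass 1. New:
  {B,F}  = X∖{A,C,D,E}
  {B,E,F}  = X∖{A,C,D}
  {A,C,D,F}  = {A,C,D} ∪ {A,F}
  {B,C,D,E}  = X∖{A,F}
  {A,C,D,E,F}  = {A,C,D,E} ∪ {A,F}
  |family| = 10
Pass 2 (7 new):
  {B}  = X∖{A,C,D,E,F}
  {B,E}  = X∖{A,C,D,F}
  {A,B,F}  = {A,F} ∪ {B,F}
  {A,B,E,F}  = {A,F} ∪ {B,E,F}
  {A,B,C,D,E}  = {B,C,D,E} ∪ {A,C,D}
  {A,B,C,D,F}  = {B,F} ∪ {A,C,D}
  {B,C,D,E,F}  = {B,F} ∪ {B,C,D,E}
  |family| = 17
Pass 3: 6 new —
  {A}  = X∖{B,C,D,E,F}
  {E}  = X∖{A,B,C,D,F}
  {F}  = X∖{A,B,C,D,E}
  {C,D}  = X∖{A,B,E,F}
  {C,D,E}  = X∖{A,B,F}
  {A,B,C,D}  = {A,C,D} ∪ {B}
  |family| = 23
Pass 4 (9 new):
  {A,B}  = {B} ∪ {A}
  {A,E}  = {E} ∪ {A}
  {E,F}  = X∖{A,B,C,D}
  {A,B,E}  = {B,E} ∪ {A}
  {A,E,F}  = {A,F} ∪ {E}
  {B,C,D}  = {C,D} ∪ {B}
  {C,D,F}  = {C,D} ∪ {F}
  {B,C,D,F}  = {C,D} ∪ {B,F}
  {C,D,E,F}  = {C,D,E} ∪ {F}
  |family| = 32
Pass 5: no new sets; the family is a σ-algebra.

|σ(𝒜)| = 32.  σ(𝒜) = { ∅, {A}, {B}, {E}, {F}, {A,B}, {A,E}, {A,F}, {B,E}, {B,F}, {C,D}, {E,F}, {A,B,E}, {A,B,F}, {A,C,D}, {A,E,F}, {B,C,D}, {B,E,F}, {C,D,E}, {C,D,F}, {A,B,C,D}, {A,B,E,F}, {A,C,D,E}, {A,C,D,F}, {B,C,D,E}, {B,C,D,F}, {C,D,E,F}, {A,B,C,D,E}, {A,B,C,D,F}, {A,C,D,E,F}, {B,C,D,E,F}, X }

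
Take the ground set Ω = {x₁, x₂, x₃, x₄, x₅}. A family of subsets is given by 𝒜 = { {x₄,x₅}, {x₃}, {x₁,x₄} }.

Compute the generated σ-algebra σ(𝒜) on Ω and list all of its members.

Answer: σ(𝒜) = { ∅, {x₁}, {x₂}, {x₃}, {x₄}, {x₅}, {x₁,x₂}, {x₁,x₃}, {x₁,x₄}, {x₁,x₅}, {x₂,x₃}, {x₂,x₄}, {x₂,x₅}, {x₃,x₄}, {x₃,x₅}, {x₄,x₅}, {x₁,x₂,x₃}, {x₁,x₂,x₄}, {x₁,x₂,x₅}, {x₁,x₃,x₄}, {x₁,x₃,x₅}, {x₁,x₄,x₅}, {x₂,x₃,x₄}, {x₂,x₃,x₅}, {x₂,x₄,x₅}, {x₃,x₄,x₅}, {x₁,x₂,x₃,x₄}, {x₁,x₂,x₃,x₅}, {x₁,x₂,x₄,x₅}, {x₁,x₃,x₄,x₅}, {x₂,x₃,x₄,x₅}, Ω }

Check:
Initial family (5 sets): { ∅, {x₃}, {x₁,x₄}, {x₄,x₅}, Ω }.
Round 1. New:
  {x₁,x₂,x₃}  = Ω∖{x₄,x₅}
  {x₁,x₃,x₄}  = {x₃} ∪ {x₁,x₄}
  {x₁,x₄,x₅}  = {x₄,x₅} ∪ {x₁,x₄}
  {x₂,x₃,x₅}  = Ω∖{x₁,x₄}
  {x₃,x₄,x₅}  = {x₄,x₅} ∪ {x₃}
  {x₁,x₂,x₄,x₅}  = Ω∖{x₃}
  (now 11)
Round 2: +7 →
  {x₁,x₂}  = Ω∖{x₃,x₄,x₅}
  {x₂,x₃}  = Ω∖{x₁,x₄,x₅}
  {x₂,x₅}  = Ω∖{x₁,x₃,x₄}
  {x₁,x₂,x₃,x₄}  = {x₁,x₂,x₃} ∪ {x₁,x₃,x₄}
  {x₁,x₂,x₃,x₅}  = {x₁,x₂,x₃} ∪ {x₂,x₃,x₅}
  {x₁,x₃,x₄,x₅}  = {x₁,x₄,x₅} ∪ {x₃,x₄,x₅}
  {x₂,x₃,x₄,x₅}  = {x₃,x₄,x₅} ∪ {x₂,x₃,x₅}
  (now 18)
Round 3. New:
  {x₁}  = Ω∖{x₂,x₃,x₄,x₅}
  {x₂}  = Ω∖{x₁,x₃,x₄,x₅}
  {x₄}  = Ω∖{x₁,x₂,x₃,x₅}
  {x₅}  = Ω∖{x₁,x₂,x₃,x₄}
  {x₁,x₂,x₄}  = {x₁,x₄} ∪ {x₁,x₂}
  {x₁,x₂,x₅}  = {x₁,x₂} ∪ {x₂,x₅}
  {x₂,x₄,x₅}  = {x₄,x₅} ∪ {x₂,x₅}
  (now 25)
Round 4 (6 new):
  {x₁,x₃}  = Ω∖{x₂,x₄,x₅}
  {x₁,x₅}  = {x₅} ∪ {x₁}
  {x₂,x₄}  = {x₂} ∪ {x₄}
  {x₃,x₄}  = Ω∖{x₁,x₂,x₅}
  {x₃,x₅}  = Ω∖{x₁,x₂,x₄}
  {x₂,x₃,x₄}  = {x₂,x₃} ∪ {x₄}
  (now 31)
Round 5. New:
  {x₁,x₃,x₅}  = Ω∖{x₂,x₄}
  (now 32)
Round 6: no new sets; the family is a σ-algebra.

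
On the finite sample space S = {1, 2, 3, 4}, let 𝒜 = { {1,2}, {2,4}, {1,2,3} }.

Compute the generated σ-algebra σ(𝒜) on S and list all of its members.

Answer: σ(𝒜) = { {}, {1}, {2}, {3}, {4}, {1,2}, {1,3}, {1,4}, {2,3}, {2,4}, {3,4}, {1,2,3}, {1,2,4}, {1,3,4}, {2,3,4}, S }

Trace:
Begin from { {}, {1,2}, {2,4}, {1,2,3}, S } (that is, 𝒜 plus ∅ and S).
Step 1. New:
  {4}  = complement {1,2,3}
  {1,3}  = complement {2,4}
  {3,4}  = complement {1,2}
  {1,2,4}  = {1,2} ∪ {2,4}
  (now 9)
Step 2: 3 new —
  {3}  = complement {1,2,4}
  {1,3,4}  = {3,4} ∪ {1,3}
  {2,3,4}  = {3,4} ∪ {2,4}
  (now 12)
Step 3: 2 new —
  {1}  = complement {2,3,4}
  {2}  = complement {1,3,4}
  (now 14)
Step 4 adds 2:
  {1,4}  = {4} ∪ {1}
  {2,3}  = {3} ∪ {2}
  (now 16)
After Step 5 the family is unchanged; done.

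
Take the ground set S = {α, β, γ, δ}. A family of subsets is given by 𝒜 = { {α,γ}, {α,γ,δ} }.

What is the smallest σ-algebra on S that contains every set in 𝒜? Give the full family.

|σ(𝒜)| = 8.  σ(𝒜) = { ∅, {β}, {δ}, {α,γ}, {β,δ}, {α,β,γ}, {α,γ,δ}, S }

Check:
Initial family (4 sets): { ∅, {α,γ}, {α,γ,δ}, S }.
Pass 1. New:
  {β}  = {α,γ,δ}ᶜ
  {β,δ}  = {α,γ}ᶜ
  |family| = 6
Pass 2 (1 new):
  {α,β,γ}  = {α,γ} ∪ {β}
  |family| = 7
Pass 3 adds 1:
  {δ}  = {α,β,γ}ᶜ
  |family| = 8
After Pass 4 the family is unchanged; done.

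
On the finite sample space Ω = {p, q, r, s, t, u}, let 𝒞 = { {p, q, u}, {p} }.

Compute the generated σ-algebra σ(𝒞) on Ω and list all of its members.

Start: 𝒞 ∪ {∅, Ω} = { ∅, {p}, {p, q, u}, Ω }.
Round 1: 2 new —
  {r, s, t}  = Ω∖{p, q, u}
  {q, r, s, t, u}  = Ω∖{p}
Round 2: +1 →
  {p, r, s, t}  = {r, s, t} ∪ {p}
Round 3 adds 1:
  {q, u}  = Ω∖{p, r, s, t}
After Round 4 the family is unchanged; done.

σ(𝒞) = { ∅, {p}, {q, u}, {p, q, u}, {r, s, t}, {p, r, s, t}, {q, r, s, t, u}, Ω }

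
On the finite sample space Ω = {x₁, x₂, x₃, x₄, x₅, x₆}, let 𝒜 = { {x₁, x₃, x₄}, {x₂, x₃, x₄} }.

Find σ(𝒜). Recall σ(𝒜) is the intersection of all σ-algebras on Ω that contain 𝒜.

Answer: σ(𝒜) = { ∅, {x₁}, {x₂}, {x₁, x₂}, {x₃, x₄}, {x₅, x₆}, {x₁, x₃, x₄}, {x₁, x₅, x₆}, {x₂, x₃, x₄}, {x₂, x₅, x₆}, {x₁, x₂, x₃, x₄}, {x₁, x₂, x₅, x₆}, {x₃, x₄, x₅, x₆}, {x₁, x₃, x₄, x₅, x₆}, {x₂, x₃, x₄, x₅, x₆}, Ω }

Working:
Take S₀ = 𝒜 ∪ {∅, Ω} = { ∅, {x₁, x₃, x₄}, {x₂, x₃, x₄}, Ω }.
Round 1: 3 new —
  {x₁, x₅, x₆}  = complement {x₂, x₃, x₄}
  {x₂, x₅, x₆}  = complement {x₁, x₃, x₄}
  {x₁, x₂, x₃, x₄}  = {x₁, x₃, x₄} ∪ {x₂, x₃, x₄}
  |family| = 7
Round 2 adds 4:
  {x₅, x₆}  = complement {x₁, x₂, x₃, x₄}
  {x₁, x₂, x₅, x₆}  = {x₁, x₅, x₆} ∪ {x₂, x₅, x₆}
  {x₁, x₃, x₄, x₅, x₆}  = {x₁, x₃, x₄} ∪ {x₁, x₅, x₆}
  {x₂, x₃, x₄, x₅, x₆}  = {x₂, x₃, x₄} ∪ {x₂, x₅, x₆}
  |family| = 11
Round 3: +3 →
  {x₁}  = complement {x₂, x₃, x₄, x₅, x₆}
  {x₂}  = complement {x₁, x₃, x₄, x₅, x₆}
  {x₃, x₄}  = complement {x₁, x₂, x₅, x₆}
  |family| = 14
Round 4: +2 →
  {x₁, x₂}  = {x₂} ∪ {x₁}
  {x₃, x₄, x₅, x₆}  = {x₃, x₄} ∪ {x₅, x₆}
  |family| = 16
Round 5: already closed under ᶜ and ∪.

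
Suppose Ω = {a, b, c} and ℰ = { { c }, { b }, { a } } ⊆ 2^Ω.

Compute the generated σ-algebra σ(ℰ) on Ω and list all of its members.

Start: ℰ ∪ {∅, Ω} = { ∅, { a }, { b }, { c }, Ω }.
Iteration 1 adds 3:
  { a, b }  = ᶜ of { c }
  { a, c }  = ᶜ of { b }
  { b, c }  = ᶜ of { a }
  |family| = 8
After Iteration 2 the family is unchanged; done.

Therefore σ(ℰ) = { ∅, { a }, { b }, { c }, { a, b }, { a, c }, { b, c }, Ω } (|σ(ℰ)| = 8).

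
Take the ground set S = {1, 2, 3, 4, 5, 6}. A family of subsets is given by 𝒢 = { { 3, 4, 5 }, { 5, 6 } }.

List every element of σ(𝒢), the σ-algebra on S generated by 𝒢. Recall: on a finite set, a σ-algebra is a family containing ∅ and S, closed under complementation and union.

Start: 𝒢 ∪ {∅, S} = { ∅, { 5, 6 }, { 3, 4, 5 }, S }.
Step 1: 3 new —
  { 1, 2, 6 }  = ᶜ of { 3, 4, 5 }
  { 1, 2, 3, 4 }  = ᶜ of { 5, 6 }
  { 3, 4, 5, 6 }  = { 3, 4, 5 } ∪ { 5, 6 }
  (now 7)
Step 2 adds 4:
  { 1, 2 }  = ᶜ of { 3, 4, 5, 6 }
  { 1, 2, 5, 6 }  = { 5, 6 } ∪ { 1, 2, 6 }
  { 1, 2, 3, 4, 5 }  = { 3, 4, 5 } ∪ { 1, 2, 3, 4 }
  { 1, 2, 3, 4, 6 }  = { 1, 2, 6 } ∪ { 1, 2, 3, 4 }
  (now 11)
Step 3. New:
  { 5 }  = ᶜ of { 1, 2, 3, 4, 6 }
  { 6 }  = ᶜ of { 1, 2, 3, 4, 5 }
  { 3, 4 }  = ᶜ of { 1, 2, 5, 6 }
  (now 14)
Step 4: 2 new —
  { 1, 2, 5 }  = { 1, 2 } ∪ { 5 }
  { 3, 4, 6 }  = { 3, 4 } ∪ { 6 }
  (now 16)
Step 5 adds nothing — fixpoint reached.

|σ(𝒢)| = 16.  σ(𝒢) = { ∅, { 5 }, { 6 }, { 1, 2 }, { 3, 4 }, { 5, 6 }, { 1, 2, 5 }, { 1, 2, 6 }, { 3, 4, 5 }, { 3, 4, 6 }, { 1, 2, 3, 4 }, { 1, 2, 5, 6 }, { 3, 4, 5, 6 }, { 1, 2, 3, 4, 5 }, { 1, 2, 3, 4, 6 }, S }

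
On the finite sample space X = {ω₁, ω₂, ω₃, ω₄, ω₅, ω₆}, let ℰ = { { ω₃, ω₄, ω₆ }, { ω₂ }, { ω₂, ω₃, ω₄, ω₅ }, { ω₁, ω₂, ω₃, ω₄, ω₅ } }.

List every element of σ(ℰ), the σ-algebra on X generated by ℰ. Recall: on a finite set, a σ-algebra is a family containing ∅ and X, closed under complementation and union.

Seed the family with ℰ together with ∅ and X: { {  }, { ω₂ }, { ω₃, ω₄, ω₆ }, { ω₂, ω₃, ω₄, ω₅ }, { ω₁, ω₂, ω₃, ω₄, ω₅ }, X }.
Iteration 1: 6 new —
  { ω₆ }  = ᶜ of { ω₁, ω₂, ω₃, ω₄, ω₅ }
  { ω₁, ω₆ }  = ᶜ of { ω₂, ω₃, ω₄, ω₅ }
  { ω₁, ω₂, ω₅ }  = ᶜ of { ω₃, ω₄, ω₆ }
  { ω₂, ω₃, ω₄, ω₆ }  = { ω₃, ω₄, ω₆ } ∪ { ω₂ }
  { ω₁, ω₃, ω₄, ω₅, ω₆ }  = ᶜ of { ω₂ }
  { ω₂, ω₃, ω₄, ω₅, ω₆ }  = { ω₃, ω₄, ω₆ } ∪ { ω₂, ω₃, ω₄, ω₅ }
Iteration 2: 7 new —
  { ω₁ }  = ᶜ of { ω₂, ω₃, ω₄, ω₅, ω₆ }
  { ω₁, ω₅ }  = ᶜ of { ω₂, ω₃, ω₄, ω₆ }
  { ω₂, ω₆ }  = { ω₂ } ∪ { ω₆ }
  { ω₁, ω₂, ω₆ }  = { ω₁, ω₆ } ∪ { ω₂ }
  { ω₁, ω₂, ω₅, ω₆ }  = { ω₁, ω₆ } ∪ { ω₁, ω₂, ω₅ }
  { ω₁, ω₃, ω₄, ω₆ }  = { ω₁, ω₆ } ∪ { ω₃, ω₄, ω₆ }
  { ω₁, ω₂, ω₃, ω₄, ω₆ }  = { ω₁, ω₆ } ∪ { ω₂, ω₃, ω₄, ω₆ }
Iteration 3. New:
  { ω₅ }  = ᶜ of { ω₁, ω₂, ω₃, ω₄, ω₆ }
  { ω₁, ω₂ }  = { ω₂ } ∪ { ω₁ }
  { ω₂, ω₅ }  = ᶜ of { ω₁, ω₃, ω₄, ω₆ }
  { ω₃, ω₄ }  = ᶜ of { ω₁, ω₂, ω₅, ω₆ }
  { ω₁, ω₅, ω₆ }  = { ω₁, ω₆ } ∪ { ω₁, ω₅ }
  { ω₃, ω₄, ω₅ }  = ᶜ of { ω₁, ω₂, ω₆ }
  { ω₁, ω₃, ω₄, ω₅ }  = ᶜ of { ω₂, ω₆ }
Iteration 4 (6 new):
  { ω₅, ω₆ }  = { ω₆ } ∪ { ω₅ }
  { ω₁, ω₃, ω₄ }  = { ω₃, ω₄ } ∪ { ω₁ }
  { ω₂, ω₃, ω₄ }  = ᶜ of { ω₁, ω₅, ω₆ }
  { ω₂, ω₅, ω₆ }  = { ω₂, ω₅ } ∪ { ω₂, ω₆ }
  { ω₁, ω₂, ω₃, ω₄ }  = { ω₃, ω₄ } ∪ { ω₁, ω₂ }
  { ω₃, ω₄, ω₅, ω₆ }  = ᶜ of { ω₁, ω₂ }
Iteration 5: closed — nothing new.

σ(ℰ) = { {  }, { ω₁ }, { ω₂ }, { ω₅ }, { ω₆ }, { ω₁, ω₂ }, { ω₁, ω₅ }, { ω₁, ω₆ }, { ω₂, ω₅ }, { ω₂, ω₆ }, { ω₃, ω₄ }, { ω₅, ω₆ }, { ω₁, ω₂, ω₅ }, { ω₁, ω₂, ω₆ }, { ω₁, ω₃, ω₄ }, { ω₁, ω₅, ω₆ }, { ω₂, ω₃, ω₄ }, { ω₂, ω₅, ω₆ }, { ω₃, ω₄, ω₅ }, { ω₃, ω₄, ω₆ }, { ω₁, ω₂, ω₃, ω₄ }, { ω₁, ω₂, ω₅, ω₆ }, { ω₁, ω₃, ω₄, ω₅ }, { ω₁, ω₃, ω₄, ω₆ }, { ω₂, ω₃, ω₄, ω₅ }, { ω₂, ω₃, ω₄, ω₆ }, { ω₃, ω₄, ω₅, ω₆ }, { ω₁, ω₂, ω₃, ω₄, ω₅ }, { ω₁, ω₂, ω₃, ω₄, ω₆ }, { ω₁, ω₃, ω₄, ω₅, ω₆ }, { ω₂, ω₃, ω₄, ω₅, ω₆ }, X }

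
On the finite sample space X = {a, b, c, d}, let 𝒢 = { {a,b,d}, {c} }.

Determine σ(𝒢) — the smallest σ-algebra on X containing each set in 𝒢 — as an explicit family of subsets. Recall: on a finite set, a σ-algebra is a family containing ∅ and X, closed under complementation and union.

Take S₀ = 𝒢 ∪ {∅, X} = { ∅, {c}, {a,b,d}, X }.
Step 1: already closed under ᶜ and ∪.

|σ(𝒢)| = 4.  σ(𝒢) = { ∅, {c}, {a,b,d}, X }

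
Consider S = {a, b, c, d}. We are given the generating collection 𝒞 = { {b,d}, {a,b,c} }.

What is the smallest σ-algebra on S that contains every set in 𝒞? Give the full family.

σ(𝒞) = { {}, {b}, {d}, {a,c}, {b,d}, {a,b,c}, {a,c,d}, S }

Trace:
Seed the family with 𝒞 together with ∅ and S: { {}, {b,d}, {a,b,c}, S }.
Round 1: +2 →
  {d}  = ᶜ of {a,b,c}
  {a,c}  = ᶜ of {b,d}
Round 2. New:
  {a,c,d}  = {a,c} ∪ {d}
Round 3: 1 new —
  {b}  = ᶜ of {a,c,d}
After Round 4 the family is unchanged; done.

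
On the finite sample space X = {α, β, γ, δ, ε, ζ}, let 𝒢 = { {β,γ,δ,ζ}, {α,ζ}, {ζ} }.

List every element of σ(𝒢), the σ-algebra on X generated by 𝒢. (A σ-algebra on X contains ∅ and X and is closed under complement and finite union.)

Answer: σ(𝒢) = { {}, {α}, {ε}, {ζ}, {α,ε}, {α,ζ}, {ε,ζ}, {α,ε,ζ}, {β,γ,δ}, {α,β,γ,δ}, {β,γ,δ,ε}, {β,γ,δ,ζ}, {α,β,γ,δ,ε}, {α,β,γ,δ,ζ}, {β,γ,δ,ε,ζ}, X }

Check:
Start: 𝒢 ∪ {∅, X} = { {}, {ζ}, {α,ζ}, {β,γ,δ,ζ}, X }.
Iteration 1 (4 new):
  {α,ε}  = {β,γ,δ,ζ}ᶜ
  {β,γ,δ,ε}  = {α,ζ}ᶜ
  {α,β,γ,δ,ε}  = {ζ}ᶜ
  {α,β,γ,δ,ζ}  = {β,γ,δ,ζ} ∪ {α,ζ}
  (now 9)
Iteration 2: +3 →
  {ε}  = {α,β,γ,δ,ζ}ᶜ
  {α,ε,ζ}  = {α,ζ} ∪ {α,ε}
  {β,γ,δ,ε,ζ}  = {β,γ,δ,ε} ∪ {ζ}
  (now 12)
Iteration 3: 3 new —
  {α}  = {β,γ,δ,ε,ζ}ᶜ
  {ε,ζ}  = {ζ} ∪ {ε}
  {β,γ,δ}  = {α,ε,ζ}ᶜ
  (now 15)
Iteration 4. New:
  {α,β,γ,δ}  = {ε,ζ}ᶜ
  (now 16)
Iteration 5: closed — nothing new.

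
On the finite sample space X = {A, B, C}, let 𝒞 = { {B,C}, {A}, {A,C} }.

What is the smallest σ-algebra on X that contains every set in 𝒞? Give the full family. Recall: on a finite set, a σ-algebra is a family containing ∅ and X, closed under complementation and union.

Take S₀ = 𝒞 ∪ {∅, X} = { {}, {A}, {A,C}, {B,C}, X }.
Step 1 adds 1:
  {B}  = {A,C}ᶜ
  — 6 sets.
Step 2 (1 new):
  {A,B}  = {B} ∪ {A}
  — 7 sets.
Step 3: 1 new —
  {C}  = {A,B}ᶜ
  — 8 sets.
Step 4 adds nothing — fixpoint reached.

Hence σ(𝒞) has 8 members: { {}, {A}, {B}, {C}, {A,B}, {A,C}, {B,C}, X }.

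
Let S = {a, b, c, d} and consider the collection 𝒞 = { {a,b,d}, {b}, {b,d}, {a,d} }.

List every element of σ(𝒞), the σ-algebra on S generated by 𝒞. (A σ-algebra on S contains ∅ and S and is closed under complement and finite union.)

Begin from { ∅, {b}, {a,d}, {b,d}, {a,b,d}, S } (that is, 𝒞 plus ∅ and S).
Round 1: 4 new —
  {c}  = complement {a,b,d}
  {a,c}  = complement {b,d}
  {b,c}  = complement {a,d}
  {a,c,d}  = complement {b}
Round 2 (2 new):
  {a,b,c}  = {b} ∪ {a,c}
  {b,c,d}  = {c} ∪ {b,d}
Round 3. New:
  {a}  = complement {b,c,d}
  {d}  = complement {a,b,c}
Round 4: +2 →
  {a,b}  = {b} ∪ {a}
  {c,d}  = {c} ∪ {d}
Round 5: already closed under ᶜ and ∪.

σ(𝒞) = { ∅, {a}, {b}, {c}, {d}, {a,b}, {a,c}, {a,d}, {b,c}, {b,d}, {c,d}, {a,b,c}, {a,b,d}, {a,c,d}, {b,c,d}, S }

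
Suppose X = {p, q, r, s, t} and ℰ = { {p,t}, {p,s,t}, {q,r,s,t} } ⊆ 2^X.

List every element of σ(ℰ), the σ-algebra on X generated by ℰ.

Initial family (5 sets): { {}, {p,t}, {p,s,t}, {q,r,s,t}, X }.
Round 1. New:
  {p}  = X∖{q,r,s,t}
  {q,r}  = X∖{p,s,t}
  {q,r,s}  = X∖{p,t}
Round 2: 3 new —
  {p,q,r}  = {q,r} ∪ {p}
  {p,q,r,s}  = {q,r,s} ∪ {p}
  {p,q,r,t}  = {q,r} ∪ {p,t}
Round 3. New:
  {s}  = X∖{p,q,r,t}
  {t}  = X∖{p,q,r,s}
  {s,t}  = X∖{p,q,r}
Round 4: +2 →
  {p,s}  = {s} ∪ {p}
  {q,r,t}  = {q,r} ∪ {t}
Round 5 adds nothing — fixpoint reached.

σ(ℰ) = { {}, {p}, {s}, {t}, {p,s}, {p,t}, {q,r}, {s,t}, {p,q,r}, {p,s,t}, {q,r,s}, {q,r,t}, {p,q,r,s}, {p,q,r,t}, {q,r,s,t}, X }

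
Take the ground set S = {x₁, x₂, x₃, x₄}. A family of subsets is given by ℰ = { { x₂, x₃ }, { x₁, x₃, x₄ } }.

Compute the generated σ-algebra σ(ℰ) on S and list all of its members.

|σ(ℰ)| = 8.  σ(ℰ) = { {}, { x₂ }, { x₃ }, { x₁, x₄ }, { x₂, x₃ }, { x₁, x₂, x₄ }, { x₁, x₃, x₄ }, S }

Working:
Seed the family with ℰ together with ∅ and S: { {}, { x₂, x₃ }, { x₁, x₃, x₄ }, S }.
Step 1 adds 2:
  { x₂ }  = S∖{ x₁, x₃, x₄ }
  { x₁, x₄ }  = S∖{ x₂, x₃ }
  (now 6)
Step 2 (1 new):
  { x₁, x₂, x₄ }  = { x₁, x₄ } ∪ { x₂ }
  (now 7)
Step 3 adds 1:
  { x₃ }  = S∖{ x₁, x₂, x₄ }
  (now 8)
Step 4: stable.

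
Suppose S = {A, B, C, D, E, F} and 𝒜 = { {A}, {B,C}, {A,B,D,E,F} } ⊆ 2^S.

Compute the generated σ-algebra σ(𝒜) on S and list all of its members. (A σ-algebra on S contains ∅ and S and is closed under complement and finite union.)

Take S₀ = 𝒜 ∪ {∅, S} = { ∅, {A}, {B,C}, {A,B,D,E,F}, S }.
Round 1 adds 4:
  {C}  = {A,B,D,E,F}ᶜ
  {A,B,C}  = {B,C} ∪ {A}
  {A,D,E,F}  = {B,C}ᶜ
  {B,C,D,E,F}  = {A}ᶜ
  — 9 sets.
Round 2: 3 new —
  {A,C}  = {C} ∪ {A}
  {D,E,F}  = {A,B,C}ᶜ
  {A,C,D,E,F}  = {A,D,E,F} ∪ {C}
  — 12 sets.
Round 3. New:
  {B}  = {A,C,D,E,F}ᶜ
  {B,D,E,F}  = {A,C}ᶜ
  {C,D,E,F}  = {C} ∪ {D,E,F}
  — 15 sets.
Round 4: +1 →
  {A,B}  = {C,D,E,F}ᶜ
  — 16 sets.
Round 5: already closed under ᶜ and ∪.

Hence σ(𝒜) has 16 members: { ∅, {A}, {B}, {C}, {A,B}, {A,C}, {B,C}, {A,B,C}, {D,E,F}, {A,D,E,F}, {B,D,E,F}, {C,D,E,F}, {A,B,D,E,F}, {A,C,D,E,F}, {B,C,D,E,F}, S }.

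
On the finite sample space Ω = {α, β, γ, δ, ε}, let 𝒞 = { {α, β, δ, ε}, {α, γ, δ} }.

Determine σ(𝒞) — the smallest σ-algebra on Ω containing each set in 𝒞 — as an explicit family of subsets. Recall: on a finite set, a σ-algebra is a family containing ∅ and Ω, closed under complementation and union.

Begin from { {}, {α, γ, δ}, {α, β, δ, ε}, Ω } (that is, 𝒞 plus ∅ and Ω).
Iteration 1 adds 2:
  {γ}  = ᶜ of {α, β, δ, ε}
  {β, ε}  = ᶜ of {α, γ, δ}
Iteration 2. New:
  {β, γ, ε}  = {γ} ∪ {β, ε}
Iteration 3: +1 →
  {α, δ}  = ᶜ of {β, γ, ε}
Iteration 4 adds nothing — fixpoint reached.

Hence σ(𝒞) has 8 members: { {}, {γ}, {α, δ}, {β, ε}, {α, γ, δ}, {β, γ, ε}, {α, β, δ, ε}, Ω }.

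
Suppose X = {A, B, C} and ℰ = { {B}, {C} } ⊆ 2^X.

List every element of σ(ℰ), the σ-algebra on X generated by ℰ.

Answer: σ(ℰ) = { {}, {A}, {B}, {C}, {A,B}, {A,C}, {B,C}, X }

Trace:
Start: ℰ ∪ {∅, X} = { {}, {B}, {C}, X }.
Step 1: 3 new —
  {A,B}  = complement {C}
  {A,C}  = complement {B}
  {B,C}  = {C} ∪ {B}
  (now 7)
Step 2 (1 new):
  {A}  = complement {B,C}
  (now 8)
Step 3 adds nothing — fixpoint reached.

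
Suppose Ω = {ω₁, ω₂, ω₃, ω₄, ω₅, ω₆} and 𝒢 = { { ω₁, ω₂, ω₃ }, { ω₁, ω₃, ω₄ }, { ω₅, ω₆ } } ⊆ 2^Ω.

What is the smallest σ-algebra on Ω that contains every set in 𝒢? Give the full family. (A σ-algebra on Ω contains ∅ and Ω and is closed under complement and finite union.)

Answer: σ(𝒢) = { ∅, { ω₂ }, { ω₄ }, { ω₁, ω₃ }, { ω₂, ω₄ }, { ω₅, ω₆ }, { ω₁, ω₂, ω₃ }, { ω₁, ω₃, ω₄ }, { ω₂, ω₅, ω₆ }, { ω₄, ω₅, ω₆ }, { ω₁, ω₂, ω₃, ω₄ }, { ω₁, ω₃, ω₅, ω₆ }, { ω₂, ω₄, ω₅, ω₆ }, { ω₁, ω₂, ω₃, ω₅, ω₆ }, { ω₁, ω₃, ω₄, ω₅, ω₆ }, Ω }

Trace:
Seed the family with 𝒢 together with ∅ and Ω: { ∅, { ω₅, ω₆ }, { ω₁, ω₂, ω₃ }, { ω₁, ω₃, ω₄ }, Ω }.
Step 1 (5 new):
  { ω₂, ω₅, ω₆ }  = ᶜ of { ω₁, ω₃, ω₄ }
  { ω₄, ω₅, ω₆ }  = ᶜ of { ω₁, ω₂, ω₃ }
  { ω₁, ω₂, ω₃, ω₄ }  = ᶜ of { ω₅, ω₆ }
  { ω₁, ω₂, ω₃, ω₅, ω₆ }  = { ω₁, ω₂, ω₃ } ∪ { ω₅, ω₆ }
  { ω₁, ω₃, ω₄, ω₅, ω₆ }  = { ω₁, ω₃, ω₄ } ∪ { ω₅, ω₆ }
  (now 10)
Step 2: +3 →
  { ω₂ }  = ᶜ of { ω₁, ω₃, ω₄, ω₅, ω₆ }
  { ω₄ }  = ᶜ of { ω₁, ω₂, ω₃, ω₅, ω₆ }
  { ω₂, ω₄, ω₅, ω₆ }  = { ω₂, ω₅, ω₆ } ∪ { ω₄, ω₅, ω₆ }
  (now 13)
Step 3: +2 →
  { ω₁, ω₃ }  = ᶜ of { ω₂, ω₄, ω₅, ω₆ }
  { ω₂, ω₄ }  = { ω₄ } ∪ { ω₂ }
  (now 15)
Step 4. New:
  { ω₁, ω₃, ω₅, ω₆ }  = ᶜ of { ω₂, ω₄ }
  (now 16)
Step 5: stable.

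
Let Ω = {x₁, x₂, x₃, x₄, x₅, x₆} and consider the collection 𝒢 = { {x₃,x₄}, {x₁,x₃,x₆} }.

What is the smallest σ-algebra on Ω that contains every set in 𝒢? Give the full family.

Take S₀ = 𝒢 ∪ {∅, Ω} = { ∅, {x₃,x₄}, {x₁,x₃,x₆}, Ω }.
Pass 1. New:
  {x₂,x₄,x₅}  = ᶜ of {x₁,x₃,x₆}
  {x₁,x₂,x₅,x₆}  = ᶜ of {x₃,x₄}
  {x₁,x₃,x₄,x₆}  = {x₃,x₄} ∪ {x₁,x₃,x₆}
  (now 7)
Pass 2 adds 4:
  {x₂,x₅}  = ᶜ of {x₁,x₃,x₄,x₆}
  {x₂,x₃,x₄,x₅}  = {x₃,x₄} ∪ {x₂,x₄,x₅}
  {x₁,x₂,x₃,x₅,x₆}  = {x₁,x₃,x₆} ∪ {x₁,x₂,x₅,x₆}
  {x₁,x₂,x₄,x₅,x₆}  = {x₂,x₄,x₅} ∪ {x₁,x₂,x₅,x₆}
  (now 11)
Pass 3 adds 3:
  {x₃}  = ᶜ of {x₁,x₂,x₄,x₅,x₆}
  {x₄}  = ᶜ of {x₁,x₂,x₃,x₅,x₆}
  {x₁,x₆}  = ᶜ of {x₂,x₃,x₄,x₅}
  (now 14)
Pass 4. New:
  {x₁,x₄,x₆}  = {x₁,x₆} ∪ {x₄}
  {x₂,x₃,x₅}  = {x₃} ∪ {x₂,x₅}
  (now 16)
Pass 5: stable.

σ(𝒢) = { ∅, {x₃}, {x₄}, {x₁,x₆}, {x₂,x₅}, {x₃,x₄}, {x₁,x₃,x₆}, {x₁,x₄,x₆}, {x₂,x₃,x₅}, {x₂,x₄,x₅}, {x₁,x₂,x₅,x₆}, {x₁,x₃,x₄,x₆}, {x₂,x₃,x₄,x₅}, {x₁,x₂,x₃,x₅,x₆}, {x₁,x₂,x₄,x₅,x₆}, Ω }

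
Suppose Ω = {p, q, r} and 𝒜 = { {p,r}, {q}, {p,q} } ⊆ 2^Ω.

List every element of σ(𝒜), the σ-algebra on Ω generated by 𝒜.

σ(𝒜) = { ∅, {p}, {q}, {r}, {p,q}, {p,r}, {q,r}, Ω }

Trace:
Begin from { ∅, {q}, {p,q}, {p,r}, Ω } (that is, 𝒜 plus ∅ and Ω).
Pass 1 (1 new):
  {r}  = complement {p,q}
  — 6 sets.
Pass 2 adds 1:
  {q,r}  = {r} ∪ {q}
  — 7 sets.
Pass 3 adds 1:
  {p}  = complement {q,r}
  — 8 sets.
Pass 4: stable.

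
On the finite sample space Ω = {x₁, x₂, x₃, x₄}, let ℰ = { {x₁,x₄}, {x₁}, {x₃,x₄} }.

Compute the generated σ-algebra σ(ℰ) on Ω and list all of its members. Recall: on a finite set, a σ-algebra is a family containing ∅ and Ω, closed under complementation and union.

Initial family (5 sets): { {}, {x₁}, {x₁,x₄}, {x₃,x₄}, Ω }.
Iteration 1. New:
  {x₁,x₂}  = complement {x₃,x₄}
  {x₂,x₃}  = complement {x₁,x₄}
  {x₁,x₃,x₄}  = {x₃,x₄} ∪ {x₁,x₄}
  {x₂,x₃,x₄}  = complement {x₁}
  — 9 sets.
Iteration 2: 3 new —
  {x₂}  = complement {x₁,x₃,x₄}
  {x₁,x₂,x₃}  = {x₁,x₂} ∪ {x₂,x₃}
  {x₁,x₂,x₄}  = {x₁,x₂} ∪ {x₁,x₄}
  — 12 sets.
Iteration 3: +2 →
  {x₃}  = complement {x₁,x₂,x₄}
  {x₄}  = complement {x₁,x₂,x₃}
  — 14 sets.
Iteration 4 adds 2:
  {x₁,x₃}  = {x₃} ∪ {x₁}
  {x₂,x₄}  = {x₄} ∪ {x₂}
  — 16 sets.
Iteration 5: closed — nothing new.

σ(ℰ) = { {}, {x₁}, {x₂}, {x₃}, {x₄}, {x₁,x₂}, {x₁,x₃}, {x₁,x₄}, {x₂,x₃}, {x₂,x₄}, {x₃,x₄}, {x₁,x₂,x₃}, {x₁,x₂,x₄}, {x₁,x₃,x₄}, {x₂,x₃,x₄}, Ω }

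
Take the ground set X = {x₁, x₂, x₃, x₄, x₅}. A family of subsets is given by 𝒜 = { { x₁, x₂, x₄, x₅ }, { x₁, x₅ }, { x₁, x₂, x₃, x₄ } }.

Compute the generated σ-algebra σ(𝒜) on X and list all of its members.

Seed the family with 𝒜 together with ∅ and X: { {}, { x₁, x₅ }, { x₁, x₂, x₃, x₄ }, { x₁, x₂, x₄, x₅ }, X }.
Round 1 (3 new):
  { x₃ }  = complement { x₁, x₂, x₄, x₅ }
  { x₅ }  = complement { x₁, x₂, x₃, x₄ }
  { x₂, x₃, x₄ }  = complement { x₁, x₅ }
  — 8 sets.
Round 2 adds 3:
  { x₃, x₅ }  = { x₃ } ∪ { x₅ }
  { x₁, x₃, x₅ }  = { x₃ } ∪ { x₁, x₅ }
  { x₂, x₃, x₄, x₅ }  = { x₂, x₃, x₄ } ∪ { x₅ }
  — 11 sets.
Round 3. New:
  { x₁ }  = complement { x₂, x₃, x₄, x₅ }
  { x₂, x₄ }  = complement { x₁, x₃, x₅ }
  { x₁, x₂, x₄ }  = complement { x₃, x₅ }
  — 14 sets.
Round 4 adds 2:
  { x₁, x₃ }  = { x₃ } ∪ { x₁ }
  { x₂, x₄, x₅ }  = { x₂, x₄ } ∪ { x₅ }
  — 16 sets.
Round 5 adds nothing — fixpoint reached.

Therefore σ(𝒜) = { {}, { x₁ }, { x₃ }, { x₅ }, { x₁, x₃ }, { x₁, x₅ }, { x₂, x₄ }, { x₃, x₅ }, { x₁, x₂, x₄ }, { x₁, x₃, x₅ }, { x₂, x₃, x₄ }, { x₂, x₄, x₅ }, { x₁, x₂, x₃, x₄ }, { x₁, x₂, x₄, x₅ }, { x₂, x₃, x₄, x₅ }, X } (|σ(𝒜)| = 16).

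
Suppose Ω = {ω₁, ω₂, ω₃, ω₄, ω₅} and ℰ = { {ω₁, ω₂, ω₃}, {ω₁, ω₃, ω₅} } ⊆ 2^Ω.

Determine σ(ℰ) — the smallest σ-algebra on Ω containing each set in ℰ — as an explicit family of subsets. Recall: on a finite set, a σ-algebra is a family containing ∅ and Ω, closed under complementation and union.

Seed the family with ℰ together with ∅ and Ω: { ∅, {ω₁, ω₂, ω₃}, {ω₁, ω₃, ω₅}, Ω }.
Round 1: +3 →
  {ω₂, ω₄}  = Ω∖{ω₁, ω₃, ω₅}
  {ω₄, ω₅}  = Ω∖{ω₁, ω₂, ω₃}
  {ω₁, ω₂, ω₃, ω₅}  = {ω₁, ω₂, ω₃} ∪ {ω₁, ω₃, ω₅}
Round 2: 4 new —
  {ω₄}  = Ω∖{ω₁, ω₂, ω₃, ω₅}
  {ω₂, ω₄, ω₅}  = {ω₄, ω₅} ∪ {ω₂, ω₄}
  {ω₁, ω₂, ω₃, ω₄}  = {ω₁, ω₂, ω₃} ∪ {ω₂, ω₄}
  {ω₁, ω₃, ω₄, ω₅}  = {ω₄, ω₅} ∪ {ω₁, ω₃, ω₅}
Round 3 adds 3:
  {ω₂}  = Ω∖{ω₁, ω₃, ω₄, ω₅}
  {ω₅}  = Ω∖{ω₁, ω₂, ω₃, ω₄}
  {ω₁, ω₃}  = Ω∖{ω₂, ω₄, ω₅}
Round 4: 2 new —
  {ω₂, ω₅}  = {ω₂} ∪ {ω₅}
  {ω₁, ω₃, ω₄}  = {ω₁, ω₃} ∪ {ω₄}
Round 5: no new sets; the family is a σ-algebra.

Hence σ(ℰ) has 16 members: { ∅, {ω₂}, {ω₄}, {ω₅}, {ω₁, ω₃}, {ω₂, ω₄}, {ω₂, ω₅}, {ω₄, ω₅}, {ω₁, ω₂, ω₃}, {ω₁, ω₃, ω₄}, {ω₁, ω₃, ω₅}, {ω₂, ω₄, ω₅}, {ω₁, ω₂, ω₃, ω₄}, {ω₁, ω₂, ω₃, ω₅}, {ω₁, ω₃, ω₄, ω₅}, Ω }.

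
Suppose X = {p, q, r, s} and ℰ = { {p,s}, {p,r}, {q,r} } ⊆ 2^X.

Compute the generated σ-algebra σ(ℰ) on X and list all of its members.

Start: ℰ ∪ {∅, X} = { {}, {p,r}, {p,s}, {q,r}, X }.
Iteration 1 (3 new):
  {q,s}  = {p,r}ᶜ
  {p,q,r}  = {q,r} ∪ {p,r}
  {p,r,s}  = {p,s} ∪ {p,r}
Iteration 2 (4 new):
  {q}  = {p,r,s}ᶜ
  {s}  = {p,q,r}ᶜ
  {p,q,s}  = {p,s} ∪ {q,s}
  {q,r,s}  = {q,r} ∪ {q,s}
Iteration 3: +2 →
  {p}  = {q,r,s}ᶜ
  {r}  = {p,q,s}ᶜ
Iteration 4 adds 2:
  {p,q}  = {q} ∪ {p}
  {r,s}  = {r} ∪ {s}
Iteration 5: closed — nothing new.

Therefore σ(ℰ) = { {}, {p}, {q}, {r}, {s}, {p,q}, {p,r}, {p,s}, {q,r}, {q,s}, {r,s}, {p,q,r}, {p,q,s}, {p,r,s}, {q,r,s}, X } (|σ(ℰ)| = 16).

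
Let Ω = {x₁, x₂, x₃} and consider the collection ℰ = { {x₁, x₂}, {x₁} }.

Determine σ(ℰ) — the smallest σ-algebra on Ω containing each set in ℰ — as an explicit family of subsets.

Take S₀ = ℰ ∪ {∅, Ω} = { {}, {x₁}, {x₁, x₂}, Ω }.
Iteration 1 adds 2:
  {x₃}  = Ω∖{x₁, x₂}
  {x₂, x₃}  = Ω∖{x₁}
  (now 6)
Iteration 2: +1 →
  {x₁, x₃}  = {x₃} ∪ {x₁}
  (now 7)
Iteration 3 adds 1:
  {x₂}  = Ω∖{x₁, x₃}
  (now 8)
Iteration 4: already closed under ᶜ and ∪.

|σ(ℰ)| = 8.  σ(ℰ) = { {}, {x₁}, {x₂}, {x₃}, {x₁, x₂}, {x₁, x₃}, {x₂, x₃}, Ω }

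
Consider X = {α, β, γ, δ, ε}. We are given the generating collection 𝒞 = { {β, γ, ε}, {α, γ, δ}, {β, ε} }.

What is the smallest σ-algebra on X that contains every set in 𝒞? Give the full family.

Initial family (5 sets): { {}, {β, ε}, {α, γ, δ}, {β, γ, ε}, X }.
Round 1. New:
  {α, δ}  = X∖{β, γ, ε}
  [6 total]
Round 2: 1 new —
  {α, β, δ, ε}  = {β, ε} ∪ {α, δ}
  [7 total]
Round 3. New:
  {γ}  = X∖{α, β, δ, ε}
  [8 total]
After Round 4 the family is unchanged; done.

σ(𝒞) = { {}, {γ}, {α, δ}, {β, ε}, {α, γ, δ}, {β, γ, ε}, {α, β, δ, ε}, X }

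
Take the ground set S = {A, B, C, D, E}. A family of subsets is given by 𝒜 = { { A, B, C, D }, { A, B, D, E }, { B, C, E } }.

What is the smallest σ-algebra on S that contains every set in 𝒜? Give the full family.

σ(𝒜) (16 sets): { ∅, { B }, { C }, { E }, { A, D }, { B, C }, { B, E }, { C, E }, { A, B, D }, { A, C, D }, { A, D, E }, { B, C, E }, { A, B, C, D }, { A, B, D, E }, { A, C, D, E }, S }

Check:
Take S₀ = 𝒜 ∪ {∅, S} = { ∅, { B, C, E }, { A, B, C, D }, { A, B, D, E }, S }.
Pass 1: 3 new —
  { C }  = { A, B, D, E }ᶜ
  { E }  = { A, B, C, D }ᶜ
  { A, D }  = { B, C, E }ᶜ
Pass 2: 3 new —
  { C, E }  = { C } ∪ { E }
  { A, C, D }  = { C } ∪ { A, D }
  { A, D, E }  = { A, D } ∪ { E }
Pass 3. New:
  { B, C }  = { A, D, E }ᶜ
  { B, E }  = { A, C, D }ᶜ
  { A, B, D }  = { C, E }ᶜ
  { A, C, D, E }  = { A, D, E } ∪ { C }
Pass 4: 1 new —
  { B }  = { A, C, D, E }ᶜ
Pass 5: no new sets; the family is a σ-algebra.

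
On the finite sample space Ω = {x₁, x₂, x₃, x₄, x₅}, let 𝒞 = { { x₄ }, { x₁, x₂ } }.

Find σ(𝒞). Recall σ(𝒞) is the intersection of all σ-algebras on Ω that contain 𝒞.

Initial family (4 sets): { ∅, { x₄ }, { x₁, x₂ }, Ω }.
Step 1. New:
  { x₁, x₂, x₄ }  = { x₁, x₂ } ∪ { x₄ }
  { x₃, x₄, x₅ }  = complement { x₁, x₂ }
  { x₁, x₂, x₃, x₅ }  = complement { x₄ }
  |family| = 7
Step 2 adds 1:
  { x₃, x₅ }  = complement { x₁, x₂, x₄ }
  |family| = 8
Step 3: stable.

Hence σ(𝒞) has 8 members: { ∅, { x₄ }, { x₁, x₂ }, { x₃, x₅ }, { x₁, x₂, x₄ }, { x₃, x₄, x₅ }, { x₁, x₂, x₃, x₅ }, Ω }.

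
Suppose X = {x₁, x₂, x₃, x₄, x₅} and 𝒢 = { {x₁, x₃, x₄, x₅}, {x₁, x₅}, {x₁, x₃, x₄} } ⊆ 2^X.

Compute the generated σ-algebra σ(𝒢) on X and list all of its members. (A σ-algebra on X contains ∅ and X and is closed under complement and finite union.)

Initial family (5 sets): { {}, {x₁, x₅}, {x₁, x₃, x₄}, {x₁, x₃, x₄, x₅}, X }.
Iteration 1: 3 new —
  {x₂}  = X∖{x₁, x₃, x₄, x₅}
  {x₂, x₅}  = X∖{x₁, x₃, x₄}
  {x₂, x₃, x₄}  = X∖{x₁, x₅}
  [8 total]
Iteration 2: +3 →
  {x₁, x₂, x₅}  = {x₂, x₅} ∪ {x₁, x₅}
  {x₁, x₂, x₃, x₄}  = {x₂} ∪ {x₁, x₃, x₄}
  {x₂, x₃, x₄, x₅}  = {x₂, x₅} ∪ {x₂, x₃, x₄}
  [11 total]
Iteration 3. New:
  {x₁}  = X∖{x₂, x₃, x₄, x₅}
  {x₅}  = X∖{x₁, x₂, x₃, x₄}
  {x₃, x₄}  = X∖{x₁, x₂, x₅}
  [14 total]
Iteration 4 adds 2:
  {x₁, x₂}  = {x₂} ∪ {x₁}
  {x₃, x₄, x₅}  = {x₃, x₄} ∪ {x₅}
  [16 total]
Iteration 5: no new sets; the family is a σ-algebra.

σ(𝒢) = { {}, {x₁}, {x₂}, {x₅}, {x₁, x₂}, {x₁, x₅}, {x₂, x₅}, {x₃, x₄}, {x₁, x₂, x₅}, {x₁, x₃, x₄}, {x₂, x₃, x₄}, {x₃, x₄, x₅}, {x₁, x₂, x₃, x₄}, {x₁, x₃, x₄, x₅}, {x₂, x₃, x₄, x₅}, X }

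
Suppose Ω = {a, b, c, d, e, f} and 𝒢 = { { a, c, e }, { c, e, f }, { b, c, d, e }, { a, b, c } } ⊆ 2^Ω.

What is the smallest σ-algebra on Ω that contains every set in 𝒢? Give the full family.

Answer: σ(𝒢) = { {  }, { a }, { b }, { c }, { d }, { e }, { f }, { a, b }, { a, c }, { a, d }, { a, e }, { a, f }, { b, c }, { b, d }, { b, e }, { b, f }, { c, d }, { c, e }, { c, f }, { d, e }, { d, f }, { e, f }, { a, b, c }, { a, b, d }, { a, b, e }, { a, b, f }, { a, c, d }, { a, c, e }, { a, c, f }, { a, d, e }, { a, d, f }, { a, e, f }, { b, c, d }, { b, c, e }, { b, c, f }, { b, d, e }, { b, d, f }, { b, e, f }, { c, d, e }, { c, d, f }, { c, e, f }, { d, e, f }, { a, b, c, d }, { a, b, c, e }, { a, b, c, f }, { a, b, d, e }, { a, b, d, f }, { a, b, e, f }, { a, c, d, e }, { a, c, d, f }, { a, c, e, f }, { a, d, e, f }, { b, c, d, e }, { b, c, d, f }, { b, c, e, f }, { b, d, e, f }, { c, d, e, f }, { a, b, c, d, e }, { a, b, c, d, f }, { a, b, c, e, f }, { a, b, d, e, f }, { a, c, d, e, f }, { b, c, d, e, f }, Ω }

Trace:
Seed the family with 𝒢 together with ∅ and Ω: { {  }, { a, b, c }, { a, c, e }, { c, e, f }, { b, c, d, e }, Ω }.
Pass 1 adds 9:
  { a, f }  = complement { b, c, d, e }
  { a, b, d }  = complement { c, e, f }
  { b, d, f }  = complement { a, c, e }
  { d, e, f }  = complement { a, b, c }
  { a, b, c, e }  = { a, b, c } ∪ { a, c, e }
  { a, c, e, f }  = { c, e, f } ∪ { a, c, e }
  { a, b, c, d, e }  = { a, b, c } ∪ { b, c, d, e }
  { a, b, c, e, f }  = { a, b, c } ∪ { c, e, f }
  { b, c, d, e, f }  = { c, e, f } ∪ { b, c, d, e }
  |family| = 15
Pass 2 adds 14:
  { a }  = complement { b, c, d, e, f }
  { d }  = complement { a, b, c, e, f }
  { f }  = complement { a, b, c, d, e }
  { b, d }  = complement { a, c, e, f }
  { d, f }  = complement { a, b, c, e }
  { a, b, c, d }  = { a, b, c } ∪ { a, b, d }
  { a, b, c, f }  = { a, b, c } ∪ { a, f }
  { a, b, d, f }  = { b, d, f } ∪ { a, f }
  { a, d, e, f }  = { a, f } ∪ { d, e, f }
  { b, d, e, f }  = { b, d, f } ∪ { d, e, f }
  { c, d, e, f }  = { c, e, f } ∪ { d, e, f }
  { a, b, c, d, f }  = { b, d, f } ∪ { a, b, c }
  { a, b, d, e, f }  = { a, b, d } ∪ { d, e, f }
  { a, c, d, e, f }  = { a, c, e, f } ∪ { d, e, f }
  |family| = 29
Pass 3: +12 →
  { b }  = complement { a, c, d, e, f }
  { c }  = complement { a, b, d, e, f }
  { e }  = complement { a, b, c, d, f }
  { a, b }  = complement { c, d, e, f }
  { a, c }  = complement { b, d, e, f }
  { a, d }  = { d } ∪ { a }
  { b, c }  = complement { a, d, e, f }
  { c, e }  = complement { a, b, d, f }
  { d, e }  = complement { a, b, c, f }
  { e, f }  = complement { a, b, c, d }
  { a, d, f }  = { a, f } ∪ { d, f }
  { a, c, d, e }  = { a, c, e } ∪ { d }
  |family| = 41
Pass 4 adds 23:
  { a, e }  = { a } ∪ { e }
  { b, e }  = { b } ∪ { e }
  { b, f }  = complement { a, c, d, e }
  { c, d }  = { c } ∪ { d }
  { c, f }  = { c } ∪ { f }
  { a, b, e }  = { a, b } ∪ { e }
  { a, b, f }  = { a, f } ∪ { b }
  { a, c, d }  = { a, c } ∪ { d }
  { a, c, f }  = { a, f } ∪ { a, c }
  { a, d, e }  = { d, e } ∪ { a }
  { a, e, f }  = { a, f } ∪ { e, f }
  { b, c, d }  = { c } ∪ { b, d }
  { b, c, e }  = complement { a, d, f }
  { b, c, f }  = { b, c } ∪ { f }
  { b, d, e }  = { b } ∪ { d, e }
  { b, e, f }  = { b } ∪ { e, f }
  { c, d, e }  = { d, e } ∪ { c, e }
  { c, d, f }  = { c } ∪ { d, f }
  { a, b, d, e }  = { d, e } ∪ { a, b }
  { a, b, e, f }  = { a, b } ∪ { e, f }
  { a, c, d, f }  = { a, c } ∪ { a, d, f }
  { b, c, d, f }  = { b, d, f } ∪ { c }
  { b, c, e, f }  = complement { a, d }
  |family| = 64
Pass 5 adds nothing — fixpoint reached.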